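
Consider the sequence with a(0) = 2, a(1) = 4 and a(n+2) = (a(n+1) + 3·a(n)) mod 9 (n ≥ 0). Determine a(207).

Computing terms: a(0) = 2,  a(1) = 4,  a(2) = 1,  a(3) = 4,  a(4) = 7,  a(5) = 1,  a(6) = 4.
Since (a(5), a(6)) = (a(2), a(3)) = (1, 4) (two consecutive terms determine the rest), the sequence is eventually periodic: after a pre-period of length 2 it cycles with period 3.
For n ≥ 2, a(n) depends only on (n - 2) mod 3. (207 - 2) mod 3 = 1, so a(207) = a(3) = 4.

4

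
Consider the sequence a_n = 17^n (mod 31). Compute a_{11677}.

a_1 = 17; a_2 = 10; a_3 = 15; a_4 = 7; a_5 = 26; a_6 = 8; a_7 = 12; a_8 = 18; a_9 = 27; a_{10} = 25; a_{11} = 22; a_{12} = 2; a_{13} = 3; a_{14} = 20; a_{15} = 30; a_{16} = 14; a_{17} = 21; a_{18} = 16; a_{19} = 24; a_{20} = 5; a_{21} = 23; a_{22} = 19; a_{23} = 13; a_{24} = 4; a_{25} = 6; a_{26} = 9; a_{27} = 29; a_{28} = 28; a_{29} = 11; a_{30} = 1; a_{31} = 17.
Since a_{31} = a_1 = 17, the sequence is periodic with period 30.
(11677 - 1) mod 30 = 6, so a_{11677} = a_7 = 12.

12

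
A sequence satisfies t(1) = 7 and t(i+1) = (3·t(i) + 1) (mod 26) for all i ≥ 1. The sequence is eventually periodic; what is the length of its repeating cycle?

6

Listing terms: t(1) = 7, t(2) = 22, t(3) = 15, t(4) = 20, t(5) = 9, t(6) = 2, t(7) = 7.
The sequence repeats with period 6.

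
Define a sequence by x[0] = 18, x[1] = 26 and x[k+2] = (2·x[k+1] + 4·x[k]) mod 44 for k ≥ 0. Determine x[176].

Computing terms: x[0] = 18, x[1] = 26, x[2] = 36, x[3] = 0, x[4] = 12, x[5] = 24, x[6] = 8, x[7] = 24, x[8] = 36, x[9] = 36, x[10] = 40, x[11] = 4, x[12] = 36, x[13] = 0.
Since (x[12], x[13]) = (x[2], x[3]) = (36, 0) (two consecutive terms determine the rest), the sequence is eventually periodic: after a pre-period of length 2 it cycles with period 10.
For k ≥ 2, x[k] depends only on (k - 2) mod 10. (176 - 2) mod 10 = 4, so x[176] = x[6] = 8.

8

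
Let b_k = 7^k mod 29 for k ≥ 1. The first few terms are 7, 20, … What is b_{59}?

Computing terms: b_1 = 7; b_2 = 20; b_3 = 24; b_4 = 23; b_5 = 16; b_6 = 25; b_7 = 1; b_8 = 7.
The sequence repeats with period 7.
So b_{59} = b_{1 + ((59-1) mod 7)} = b_3 = 24.

24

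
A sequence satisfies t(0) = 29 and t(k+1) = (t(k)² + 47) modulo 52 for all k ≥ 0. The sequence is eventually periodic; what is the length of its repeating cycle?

6

Listing terms: t(0) = 29, t(1) = 4, t(2) = 11, t(3) = 12, t(4) = 35, t(5) = 24, t(6) = 51, t(7) = 48, t(8) = 11.
Since t(8) = t(2) = 11, the sequence is eventually periodic: after a pre-period of length 2 it cycles with period 6.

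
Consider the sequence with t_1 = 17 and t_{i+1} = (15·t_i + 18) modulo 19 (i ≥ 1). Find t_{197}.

We have t_1 = 17; t_2 = 7; t_3 = 9; t_4 = 1; t_5 = 14; t_6 = 0; t_7 = 18; t_8 = 3; t_9 = 6; t_{10} = 13; t_{11} = 4; t_{12} = 2; t_{13} = 10; t_{14} = 16; t_{15} = 11; t_{16} = 12; t_{17} = 8; t_{18} = 5; t_{19} = 17.
The sequence repeats with period 18.
(197 - 1) mod 18 = 16, so t_{197} = t_{17} = 8.

8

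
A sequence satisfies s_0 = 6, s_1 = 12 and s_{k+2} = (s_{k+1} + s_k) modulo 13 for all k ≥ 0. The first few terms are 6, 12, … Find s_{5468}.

s_0 = 6; s_1 = 12; s_2 = 5; s_3 = 4; s_4 = 9; s_5 = 0; s_6 = 9; s_7 = 9; s_8 = 5; s_9 = 1; s_{10} = 6; s_{11} = 7; s_{12} = 0; s_{13} = 7; s_{14} = 7; s_{15} = 1; s_{16} = 8; s_{17} = 9; s_{18} = 4; s_{19} = 0; s_{20} = 4; s_{21} = 4; s_{22} = 8; s_{23} = 12; s_{24} = 7; s_{25} = 6; s_{26} = 0; s_{27} = 6; s_{28} = 6; s_{29} = 12.
Since (s_{28}, s_{29}) = (s_0, s_1) = (6, 12) (two consecutive terms determine the rest), the sequence is periodic with period 28.
So s_{5468} = s_{0 + ((5468-0) mod 28)} = s_8 = 5.

5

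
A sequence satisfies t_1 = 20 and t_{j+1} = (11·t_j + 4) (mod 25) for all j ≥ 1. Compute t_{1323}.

23

Computing terms: t_1 = 20, t_2 = 24, t_3 = 18, t_4 = 2, t_5 = 1, t_6 = 15, t_7 = 19, t_8 = 13, t_9 = 22, t_{10} = 21, t_{11} = 10, t_{12} = 14, t_{13} = 8, t_{14} = 17, t_{15} = 16, t_{16} = 5, t_{17} = 9, t_{18} = 3, t_{19} = 12, t_{20} = 11, t_{21} = 0, t_{22} = 4, t_{23} = 23, t_{24} = 7, t_{25} = 6, t_{26} = 20.
Since t_{26} = t_1 = 20, the sequence is periodic with period 25.
(1323 - 1) mod 25 = 22, so t_{1323} = t_{23} = 23.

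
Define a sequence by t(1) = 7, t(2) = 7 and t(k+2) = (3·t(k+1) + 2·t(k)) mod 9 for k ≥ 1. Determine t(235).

2

Computing terms: t(1) = 7; t(2) = 7; t(3) = 8; t(4) = 2; t(5) = 4; t(6) = 7; t(7) = 2; t(8) = 2; t(9) = 1; t(10) = 7; t(11) = 5; t(12) = 2; t(13) = 7; t(14) = 7.
The sequence repeats with period 12.
(235 - 1) mod 12 = 6, so t(235) = t(7) = 2.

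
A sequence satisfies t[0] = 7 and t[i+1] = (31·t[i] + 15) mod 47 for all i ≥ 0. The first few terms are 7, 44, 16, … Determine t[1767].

3

Listing terms: t[0] = 7,  t[1] = 44,  t[2] = 16,  t[3] = 41,  t[4] = 17,  t[5] = 25,  t[6] = 38,  t[7] = 18,  t[8] = 9,  t[9] = 12,  t[10] = 11,  t[11] = 27,  t[12] = 6,  t[13] = 13,  t[14] = 42,  t[15] = 1,  t[16] = 46,  t[17] = 31,  t[18] = 36,  t[19] = 3,  t[20] = 14,  t[21] = 26,  t[22] = 22,  t[23] = 39,  t[24] = 2,  t[25] = 30,  t[26] = 5,  t[27] = 29,  t[28] = 21,  t[29] = 8,  t[30] = 28,  t[31] = 37,  t[32] = 34,  t[33] = 35,  t[34] = 19,  t[35] = 40,  t[36] = 33,  t[37] = 4,  t[38] = 45,  t[39] = 0,  t[40] = 15,  t[41] = 10,  t[42] = 43,  t[43] = 32,  t[44] = 20,  t[45] = 24,  t[46] = 7.
The sequence repeats with period 46.
(1767 - 0) mod 46 = 19, so t[1767] = t[19] = 3.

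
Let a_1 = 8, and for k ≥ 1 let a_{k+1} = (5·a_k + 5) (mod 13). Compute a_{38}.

Listing terms: a_1 = 8, a_2 = 6, a_3 = 9, a_4 = 11, a_5 = 8.
Since a_5 = a_1 = 8, the sequence is periodic with period 4.
So a_{38} = a_{1 + ((38-1) mod 4)} = a_2 = 6.

6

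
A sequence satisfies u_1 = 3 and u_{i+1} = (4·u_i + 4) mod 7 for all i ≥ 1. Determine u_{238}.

Computing terms: u_1 = 3; u_2 = 2; u_3 = 5; u_4 = 3.
Since u_4 = u_1 = 3, the sequence is periodic with period 3.
(238 - 1) mod 3 = 0, so u_{238} = u_1 = 3.

3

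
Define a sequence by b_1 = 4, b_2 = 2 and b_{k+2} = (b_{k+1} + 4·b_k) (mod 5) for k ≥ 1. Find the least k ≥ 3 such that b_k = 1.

Computing terms: b_1 = 4,  b_2 = 2,  b_3 = 3,  b_4 = 1,  b_5 = 3,  b_6 = 2,  b_7 = 4,  b_8 = 2.
Since (b_7, b_8) = (b_1, b_2) = (4, 2) (two consecutive terms determine the rest), the sequence is periodic with period 6.
The value 1 first appears (with k ≥ 3) at b_4.

4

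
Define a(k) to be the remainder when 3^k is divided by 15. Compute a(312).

We have a(1) = 3; a(2) = 9; a(3) = 12; a(4) = 6; a(5) = 3.
Since a(5) = a(1) = 3, the sequence is periodic with period 4.
So a(312) = a(1 + ((312-1) mod 4)) = a(4) = 6.

6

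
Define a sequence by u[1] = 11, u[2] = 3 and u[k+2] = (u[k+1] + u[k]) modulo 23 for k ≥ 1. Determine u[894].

21

Computing terms: u[1] = 11; u[2] = 3; u[3] = 14; u[4] = 17; u[5] = 8; u[6] = 2; u[7] = 10; u[8] = 12; u[9] = 22; u[10] = 11; u[11] = 10; u[12] = 21; u[13] = 8; u[14] = 6; u[15] = 14; u[16] = 20; u[17] = 11; u[18] = 8; u[19] = 19; u[20] = 4; u[21] = 0; u[22] = 4; u[23] = 4; u[24] = 8; u[25] = 12; u[26] = 20; u[27] = 9; u[28] = 6; u[29] = 15; u[30] = 21; u[31] = 13; u[32] = 11; u[33] = 1; u[34] = 12; u[35] = 13; u[36] = 2; u[37] = 15; u[38] = 17; u[39] = 9; u[40] = 3; u[41] = 12; u[42] = 15; u[43] = 4; u[44] = 19; u[45] = 0; u[46] = 19; u[47] = 19; u[48] = 15; u[49] = 11; u[50] = 3.
Since (u[49], u[50]) = (u[1], u[2]) = (11, 3) (two consecutive terms determine the rest), the sequence is periodic with period 48.
So u[894] = u[1 + ((894-1) mod 48)] = u[30] = 21.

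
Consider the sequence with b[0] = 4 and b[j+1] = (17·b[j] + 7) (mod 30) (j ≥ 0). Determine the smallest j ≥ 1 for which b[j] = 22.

Listing terms: b[0] = 4, b[1] = 15, b[2] = 22, b[3] = 21, b[4] = 4.
The sequence repeats with period 4.
The value 22 first appears (with j ≥ 1) at b[2].

2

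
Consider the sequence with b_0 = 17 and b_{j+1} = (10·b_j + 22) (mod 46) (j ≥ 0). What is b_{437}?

20

Computing terms: b_0 = 17,  b_1 = 8,  b_2 = 10,  b_3 = 30,  b_4 = 0,  b_5 = 22,  b_6 = 12,  b_7 = 4,  b_8 = 16,  b_9 = 44,  b_{10} = 2,  b_{11} = 42,  b_{12} = 28,  b_{13} = 26,  b_{14} = 6,  b_{15} = 36,  b_{16} = 14,  b_{17} = 24,  b_{18} = 32,  b_{19} = 20,  b_{20} = 38,  b_{21} = 34,  b_{22} = 40,  b_{23} = 8.
Since b_{23} = b_1 = 8, the sequence is eventually periodic: after a pre-period of length 1 it cycles with period 22.
For j ≥ 1, b_j depends only on (j - 1) mod 22. (437 - 1) mod 22 = 18, so b_{437} = b_{19} = 20.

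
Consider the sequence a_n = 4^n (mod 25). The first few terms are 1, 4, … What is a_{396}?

21

Computing terms: a_0 = 1,  a_1 = 4,  a_2 = 16,  a_3 = 14,  a_4 = 6,  a_5 = 24,  a_6 = 21,  a_7 = 9,  a_8 = 11,  a_9 = 19,  a_{10} = 1.
The sequence repeats with period 10.
So a_{396} = a_{0 + ((396-0) mod 10)} = a_6 = 21.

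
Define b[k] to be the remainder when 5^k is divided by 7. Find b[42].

1

We have b[0] = 1,  b[1] = 5,  b[2] = 4,  b[3] = 6,  b[4] = 2,  b[5] = 3,  b[6] = 1.
Since b[6] = b[0] = 1, the sequence is periodic with period 6.
So b[42] = b[0 + ((42-0) mod 6)] = b[0] = 1.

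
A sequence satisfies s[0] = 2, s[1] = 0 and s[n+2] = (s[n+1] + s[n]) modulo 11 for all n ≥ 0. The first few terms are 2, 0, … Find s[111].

0

We have s[0] = 2,  s[1] = 0,  s[2] = 2,  s[3] = 2,  s[4] = 4,  s[5] = 6,  s[6] = 10,  s[7] = 5,  s[8] = 4,  s[9] = 9,  s[10] = 2,  s[11] = 0.
Since (s[10], s[11]) = (s[0], s[1]) = (2, 0) (two consecutive terms determine the rest), the sequence is periodic with period 10.
(111 - 0) mod 10 = 1, so s[111] = s[1] = 0.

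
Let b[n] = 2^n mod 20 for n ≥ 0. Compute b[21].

12

Listing terms: b[0] = 1,  b[1] = 2,  b[2] = 4,  b[3] = 8,  b[4] = 16,  b[5] = 12,  b[6] = 4.
Since b[6] = b[2] = 4, the sequence is eventually periodic: after a pre-period of length 2 it cycles with period 4.
For n ≥ 2, b[n] depends only on (n - 2) mod 4. (21 - 2) mod 4 = 3, so b[21] = b[5] = 12.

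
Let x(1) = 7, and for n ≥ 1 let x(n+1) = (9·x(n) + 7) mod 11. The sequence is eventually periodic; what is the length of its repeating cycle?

Listing terms: x(1) = 7, x(2) = 4, x(3) = 10, x(4) = 9, x(5) = 0, x(6) = 7.
Since x(6) = x(1) = 7, the sequence is periodic with period 5.

5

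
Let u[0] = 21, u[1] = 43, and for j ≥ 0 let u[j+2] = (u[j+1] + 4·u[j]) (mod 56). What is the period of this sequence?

Listing terms: u[0] = 21, u[1] = 43, u[2] = 15, u[3] = 19, u[4] = 23, u[5] = 43, u[6] = 23, u[7] = 27, u[8] = 7, u[9] = 3, u[10] = 31, u[11] = 43, u[12] = 55, u[13] = 3, u[14] = 55, u[15] = 11, u[16] = 7, u[17] = 51, u[18] = 23, u[19] = 3, u[20] = 39, u[21] = 51, u[22] = 39, u[23] = 19, u[24] = 7, u[25] = 27, u[26] = 55, u[27] = 51, u[28] = 47, u[29] = 27, u[30] = 47, u[31] = 43, u[32] = 7, u[33] = 11, u[34] = 39, u[35] = 27, u[36] = 15, u[37] = 11, u[38] = 15, u[39] = 3, u[40] = 7, u[41] = 19, u[42] = 47, u[43] = 11, u[44] = 31, u[45] = 19, u[46] = 31, u[47] = 51, u[48] = 7, u[49] = 43, u[50] = 15.
Since (u[49], u[50]) = (u[1], u[2]) = (43, 15) (two consecutive terms determine the rest), the sequence is eventually periodic: after a pre-period of length 1 it cycles with period 48.

48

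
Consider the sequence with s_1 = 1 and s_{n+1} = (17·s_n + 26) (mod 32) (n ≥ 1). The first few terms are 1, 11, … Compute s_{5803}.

Listing terms: s_1 = 1; s_2 = 11; s_3 = 21; s_4 = 31; s_5 = 9; s_6 = 19; s_7 = 29; s_8 = 7; s_9 = 17; s_{10} = 27; s_{11} = 5; s_{12} = 15; s_{13} = 25; s_{14} = 3; s_{15} = 13; s_{16} = 23; s_{17} = 1.
Since s_{17} = s_1 = 1, the sequence is periodic with period 16.
(5803 - 1) mod 16 = 10, so s_{5803} = s_{11} = 5.

5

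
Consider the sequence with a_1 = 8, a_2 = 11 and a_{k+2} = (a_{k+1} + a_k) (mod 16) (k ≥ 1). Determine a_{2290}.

Listing terms: a_1 = 8; a_2 = 11; a_3 = 3; a_4 = 14; a_5 = 1; a_6 = 15; a_7 = 0; a_8 = 15; a_9 = 15; a_{10} = 14; a_{11} = 13; a_{12} = 11; a_{13} = 8; a_{14} = 3; a_{15} = 11; a_{16} = 14; a_{17} = 9; a_{18} = 7; a_{19} = 0; a_{20} = 7; a_{21} = 7; a_{22} = 14; a_{23} = 5; a_{24} = 3; a_{25} = 8; a_{26} = 11.
The sequence repeats with period 24.
(2290 - 1) mod 24 = 9, so a_{2290} = a_{10} = 14.

14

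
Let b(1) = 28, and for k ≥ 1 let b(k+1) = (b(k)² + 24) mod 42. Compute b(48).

40

We have b(1) = 28, b(2) = 10, b(3) = 40, b(4) = 28.
The sequence repeats with period 3.
(48 - 1) mod 3 = 2, so b(48) = b(3) = 40.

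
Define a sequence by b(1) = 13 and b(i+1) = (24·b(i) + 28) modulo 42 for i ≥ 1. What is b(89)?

We have b(1) = 13; b(2) = 4; b(3) = 40; b(4) = 22; b(5) = 10; b(6) = 16; b(7) = 34; b(8) = 4.
Since b(8) = b(2) = 4, the sequence is eventually periodic: after a pre-period of length 1 it cycles with period 6.
For i ≥ 2, b(i) depends only on (i - 2) mod 6. (89 - 2) mod 6 = 3, so b(89) = b(5) = 10.

10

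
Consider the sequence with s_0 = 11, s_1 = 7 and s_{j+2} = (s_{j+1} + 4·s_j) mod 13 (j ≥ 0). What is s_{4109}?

1

We have s_0 = 11,  s_1 = 7,  s_2 = 12,  s_3 = 1,  s_4 = 10,  s_5 = 1,  s_6 = 2,  s_7 = 6,  s_8 = 1,  s_9 = 12,  s_{10} = 3,  s_{11} = 12,  s_{12} = 11,  s_{13} = 7.
Since (s_{12}, s_{13}) = (s_0, s_1) = (11, 7) (two consecutive terms determine the rest), the sequence is periodic with period 12.
(4109 - 0) mod 12 = 5, so s_{4109} = s_5 = 1.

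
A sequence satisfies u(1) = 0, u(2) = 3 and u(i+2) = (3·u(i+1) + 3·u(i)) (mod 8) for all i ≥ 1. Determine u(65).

7

u(1) = 0,  u(2) = 3,  u(3) = 1,  u(4) = 4,  u(5) = 7,  u(6) = 1,  u(7) = 0,  u(8) = 3.
The sequence repeats with period 6.
(65 - 1) mod 6 = 4, so u(65) = u(5) = 7.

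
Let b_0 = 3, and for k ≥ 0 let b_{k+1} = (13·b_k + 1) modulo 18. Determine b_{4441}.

16

Listing terms: b_0 = 3, b_1 = 4, b_2 = 17, b_3 = 6, b_4 = 7, b_5 = 2, b_6 = 9, b_7 = 10, b_8 = 5, b_9 = 12, b_{10} = 13, b_{11} = 8, b_{12} = 15, b_{13} = 16, b_{14} = 11, b_{15} = 0, b_{16} = 1, b_{17} = 14, b_{18} = 3.
The sequence repeats with period 18.
So b_{4441} = b_{0 + ((4441-0) mod 18)} = b_{13} = 16.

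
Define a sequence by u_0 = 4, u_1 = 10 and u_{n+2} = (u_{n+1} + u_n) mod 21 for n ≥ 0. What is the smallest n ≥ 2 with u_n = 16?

6

Listing terms: u_0 = 4, u_1 = 10, u_2 = 14, u_3 = 3, u_4 = 17, u_5 = 20, u_6 = 16, u_7 = 15, u_8 = 10, u_9 = 4, u_{10} = 14, u_{11} = 18, u_{12} = 11, u_{13} = 8, u_{14} = 19, u_{15} = 6, u_{16} = 4, u_{17} = 10.
The sequence repeats with period 16.
The value 16 first appears (with n ≥ 2) at u_6.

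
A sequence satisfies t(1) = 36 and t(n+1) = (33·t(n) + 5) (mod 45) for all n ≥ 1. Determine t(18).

Listing terms: t(1) = 36,  t(2) = 23,  t(3) = 44,  t(4) = 17,  t(5) = 26,  t(6) = 8,  t(7) = 44.
Since t(7) = t(3) = 44, the sequence is eventually periodic: after a pre-period of length 2 it cycles with period 4.
For n ≥ 3, t(n) depends only on (n - 3) mod 4. (18 - 3) mod 4 = 3, so t(18) = t(6) = 8.

8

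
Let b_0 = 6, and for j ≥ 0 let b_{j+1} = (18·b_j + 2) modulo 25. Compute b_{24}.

6

Listing terms: b_0 = 6, b_1 = 10, b_2 = 7, b_3 = 3, b_4 = 6.
The sequence repeats with period 4.
So b_{24} = b_{0 + ((24-0) mod 4)} = b_0 = 6.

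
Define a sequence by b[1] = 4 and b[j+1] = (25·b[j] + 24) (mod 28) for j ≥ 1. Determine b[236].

12

b[1] = 4, b[2] = 12, b[3] = 16, b[4] = 4.
Since b[4] = b[1] = 4, the sequence is periodic with period 3.
(236 - 1) mod 3 = 1, so b[236] = b[2] = 12.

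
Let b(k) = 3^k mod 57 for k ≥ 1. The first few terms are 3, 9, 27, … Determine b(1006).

36

Listing terms: b(1) = 3,  b(2) = 9,  b(3) = 27,  b(4) = 24,  b(5) = 15,  b(6) = 45,  b(7) = 21,  b(8) = 6,  b(9) = 18,  b(10) = 54,  b(11) = 48,  b(12) = 30,  b(13) = 33,  b(14) = 42,  b(15) = 12,  b(16) = 36,  b(17) = 51,  b(18) = 39,  b(19) = 3.
The sequence repeats with period 18.
(1006 - 1) mod 18 = 15, so b(1006) = b(16) = 36.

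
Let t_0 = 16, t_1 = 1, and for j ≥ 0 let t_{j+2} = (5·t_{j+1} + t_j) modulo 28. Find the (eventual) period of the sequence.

We have t_0 = 16; t_1 = 1; t_2 = 21; t_3 = 22; t_4 = 19; t_5 = 5; t_6 = 16; t_7 = 1.
The sequence repeats with period 6.

6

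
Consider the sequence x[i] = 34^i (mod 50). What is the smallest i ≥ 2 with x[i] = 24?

x[1] = 34, x[2] = 6, x[3] = 4, x[4] = 36, x[5] = 24, x[6] = 16, x[7] = 44, x[8] = 46, x[9] = 14, x[10] = 26, x[11] = 34.
The sequence repeats with period 10.
The value 24 first appears (with i ≥ 2) at x[5].

5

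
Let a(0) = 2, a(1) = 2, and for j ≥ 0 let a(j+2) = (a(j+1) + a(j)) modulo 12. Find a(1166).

8

Computing terms: a(0) = 2, a(1) = 2, a(2) = 4, a(3) = 6, a(4) = 10, a(5) = 4, a(6) = 2, a(7) = 6, a(8) = 8, a(9) = 2, a(10) = 10, a(11) = 0, a(12) = 10, a(13) = 10, a(14) = 8, a(15) = 6, a(16) = 2, a(17) = 8, a(18) = 10, a(19) = 6, a(20) = 4, a(21) = 10, a(22) = 2, a(23) = 0, a(24) = 2, a(25) = 2.
The sequence repeats with period 24.
(1166 - 0) mod 24 = 14, so a(1166) = a(14) = 8.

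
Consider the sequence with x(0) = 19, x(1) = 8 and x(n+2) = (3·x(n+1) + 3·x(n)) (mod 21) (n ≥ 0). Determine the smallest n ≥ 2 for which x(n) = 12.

8

We have x(0) = 19; x(1) = 8; x(2) = 18; x(3) = 15; x(4) = 15; x(5) = 6; x(6) = 0; x(7) = 18; x(8) = 12; x(9) = 6; x(10) = 12; x(11) = 12; x(12) = 9; x(13) = 0; x(14) = 6; x(15) = 18; x(16) = 9; x(17) = 18; x(18) = 18; x(19) = 3; x(20) = 0; x(21) = 9; x(22) = 6; x(23) = 3; x(24) = 6; x(25) = 6; x(26) = 15; x(27) = 0; x(28) = 3; x(29) = 9; x(30) = 15; x(31) = 9; x(32) = 9; x(33) = 12; x(34) = 0; x(35) = 15; x(36) = 3; x(37) = 12; x(38) = 3; x(39) = 3; x(40) = 18; x(41) = 0; x(42) = 12; x(43) = 15; x(44) = 18; x(45) = 15.
Since (x(44), x(45)) = (x(2), x(3)) = (18, 15) (two consecutive terms determine the rest), the sequence is eventually periodic: after a pre-period of length 2 it cycles with period 42.
The value 12 first appears (with n ≥ 2) at x(8).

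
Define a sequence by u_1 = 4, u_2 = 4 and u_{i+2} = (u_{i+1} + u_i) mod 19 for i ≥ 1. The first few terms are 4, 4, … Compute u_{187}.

Computing terms: u_1 = 4,  u_2 = 4,  u_3 = 8,  u_4 = 12,  u_5 = 1,  u_6 = 13,  u_7 = 14,  u_8 = 8,  u_9 = 3,  u_{10} = 11,  u_{11} = 14,  u_{12} = 6,  u_{13} = 1,  u_{14} = 7,  u_{15} = 8,  u_{16} = 15,  u_{17} = 4,  u_{18} = 0,  u_{19} = 4,  u_{20} = 4.
The sequence repeats with period 18.
(187 - 1) mod 18 = 6, so u_{187} = u_7 = 14.

14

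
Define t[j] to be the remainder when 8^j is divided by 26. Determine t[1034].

12

t[0] = 1, t[1] = 8, t[2] = 12, t[3] = 18, t[4] = 14, t[5] = 8.
Since t[5] = t[1] = 8, the sequence is eventually periodic: after a pre-period of length 1 it cycles with period 4.
For j ≥ 1, t[j] depends only on (j - 1) mod 4. (1034 - 1) mod 4 = 1, so t[1034] = t[2] = 12.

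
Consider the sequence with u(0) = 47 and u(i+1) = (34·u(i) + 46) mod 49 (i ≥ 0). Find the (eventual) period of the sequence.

Listing terms: u(0) = 47,  u(1) = 27,  u(2) = 33,  u(3) = 41,  u(4) = 19,  u(5) = 6,  u(6) = 5,  u(7) = 20,  u(8) = 40,  u(9) = 34,  u(10) = 26,  u(11) = 48,  u(12) = 12,  u(13) = 13,  u(14) = 47.
Since u(14) = u(0) = 47, the sequence is periodic with period 14.

14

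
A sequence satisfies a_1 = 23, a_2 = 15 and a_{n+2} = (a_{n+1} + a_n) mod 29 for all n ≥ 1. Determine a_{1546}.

28

We have a_1 = 23,  a_2 = 15,  a_3 = 9,  a_4 = 24,  a_5 = 4,  a_6 = 28,  a_7 = 3,  a_8 = 2,  a_9 = 5,  a_{10} = 7,  a_{11} = 12,  a_{12} = 19,  a_{13} = 2,  a_{14} = 21,  a_{15} = 23,  a_{16} = 15.
The sequence repeats with period 14.
(1546 - 1) mod 14 = 5, so a_{1546} = a_6 = 28.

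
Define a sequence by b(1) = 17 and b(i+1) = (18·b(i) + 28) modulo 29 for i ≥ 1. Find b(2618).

23

Listing terms: b(1) = 17; b(2) = 15; b(3) = 8; b(4) = 27; b(5) = 21; b(6) = 0; b(7) = 28; b(8) = 10; b(9) = 5; b(10) = 2; b(11) = 6; b(12) = 20; b(13) = 11; b(14) = 23; b(15) = 7; b(16) = 9; b(17) = 16; b(18) = 26; b(19) = 3; b(20) = 24; b(21) = 25; b(22) = 14; b(23) = 19; b(24) = 22; b(25) = 18; b(26) = 4; b(27) = 13; b(28) = 1; b(29) = 17.
The sequence repeats with period 28.
So b(2618) = b(1 + ((2618-1) mod 28)) = b(14) = 23.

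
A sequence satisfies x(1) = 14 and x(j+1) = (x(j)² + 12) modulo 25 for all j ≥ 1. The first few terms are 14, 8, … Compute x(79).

16

We have x(1) = 14,  x(2) = 8,  x(3) = 1,  x(4) = 13,  x(5) = 6,  x(6) = 23,  x(7) = 16,  x(8) = 18,  x(9) = 11,  x(10) = 8.
Since x(10) = x(2) = 8, the sequence is eventually periodic: after a pre-period of length 1 it cycles with period 8.
For j ≥ 2, x(j) depends only on (j - 2) mod 8. (79 - 2) mod 8 = 5, so x(79) = x(7) = 16.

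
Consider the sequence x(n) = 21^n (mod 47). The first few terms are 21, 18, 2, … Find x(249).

28

We have x(1) = 21, x(2) = 18, x(3) = 2, x(4) = 42, x(5) = 36, x(6) = 4, x(7) = 37, x(8) = 25, x(9) = 8, x(10) = 27, x(11) = 3, x(12) = 16, x(13) = 7, x(14) = 6, x(15) = 32, x(16) = 14, x(17) = 12, x(18) = 17, x(19) = 28, x(20) = 24, x(21) = 34, x(22) = 9, x(23) = 1, x(24) = 21.
Since x(24) = x(1) = 21, the sequence is periodic with period 23.
So x(249) = x(1 + ((249-1) mod 23)) = x(19) = 28.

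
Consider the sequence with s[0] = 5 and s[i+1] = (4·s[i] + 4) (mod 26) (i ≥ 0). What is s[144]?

Listing terms: s[0] = 5; s[1] = 24; s[2] = 22; s[3] = 14; s[4] = 8; s[5] = 10; s[6] = 18; s[7] = 24.
Since s[7] = s[1] = 24, the sequence is eventually periodic: after a pre-period of length 1 it cycles with period 6.
For i ≥ 1, s[i] depends only on (i - 1) mod 6. (144 - 1) mod 6 = 5, so s[144] = s[6] = 18.

18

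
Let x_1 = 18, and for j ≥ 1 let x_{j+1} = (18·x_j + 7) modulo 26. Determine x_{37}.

5

Listing terms: x_1 = 18, x_2 = 19, x_3 = 11, x_4 = 23, x_5 = 5, x_6 = 19.
Since x_6 = x_2 = 19, the sequence is eventually periodic: after a pre-period of length 1 it cycles with period 4.
For j ≥ 2, x_j depends only on (j - 2) mod 4. (37 - 2) mod 4 = 3, so x_{37} = x_5 = 5.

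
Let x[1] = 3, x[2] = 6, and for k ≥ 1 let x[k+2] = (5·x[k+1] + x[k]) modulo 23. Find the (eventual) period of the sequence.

22

Computing terms: x[1] = 3,  x[2] = 6,  x[3] = 10,  x[4] = 10,  x[5] = 14,  x[6] = 11,  x[7] = 0,  x[8] = 11,  x[9] = 9,  x[10] = 10,  x[11] = 13,  x[12] = 6,  x[13] = 20,  x[14] = 14,  x[15] = 21,  x[16] = 4,  x[17] = 18,  x[18] = 2,  x[19] = 5,  x[20] = 4,  x[21] = 2,  x[22] = 14,  x[23] = 3,  x[24] = 6.
Since (x[23], x[24]) = (x[1], x[2]) = (3, 6) (two consecutive terms determine the rest), the sequence is periodic with period 22.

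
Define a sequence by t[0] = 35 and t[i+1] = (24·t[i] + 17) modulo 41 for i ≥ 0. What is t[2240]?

Listing terms: t[0] = 35,  t[1] = 37,  t[2] = 3,  t[3] = 7,  t[4] = 21,  t[5] = 29,  t[6] = 16,  t[7] = 32,  t[8] = 6,  t[9] = 38,  t[10] = 27,  t[11] = 9,  t[12] = 28,  t[13] = 33,  t[14] = 30,  t[15] = 40,  t[16] = 34,  t[17] = 13,  t[18] = 1,  t[19] = 0,  t[20] = 17,  t[21] = 15,  t[22] = 8,  t[23] = 4,  t[24] = 31,  t[25] = 23,  t[26] = 36,  t[27] = 20,  t[28] = 5,  t[29] = 14,  t[30] = 25,  t[31] = 2,  t[32] = 24,  t[33] = 19,  t[34] = 22,  t[35] = 12,  t[36] = 18,  t[37] = 39,  t[38] = 10,  t[39] = 11,  t[40] = 35.
Since t[40] = t[0] = 35, the sequence is periodic with period 40.
So t[2240] = t[0 + ((2240-0) mod 40)] = t[0] = 35.

35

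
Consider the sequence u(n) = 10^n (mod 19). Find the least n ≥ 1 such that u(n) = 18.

u(0) = 1; u(1) = 10; u(2) = 5; u(3) = 12; u(4) = 6; u(5) = 3; u(6) = 11; u(7) = 15; u(8) = 17; u(9) = 18; u(10) = 9; u(11) = 14; u(12) = 7; u(13) = 13; u(14) = 16; u(15) = 8; u(16) = 4; u(17) = 2; u(18) = 1.
Since u(18) = u(0) = 1, the sequence is periodic with period 18.
The value 18 first appears (with n ≥ 1) at u(9).

9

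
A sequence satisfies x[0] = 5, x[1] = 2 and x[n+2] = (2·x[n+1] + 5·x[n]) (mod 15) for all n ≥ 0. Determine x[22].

14

We have x[0] = 5; x[1] = 2; x[2] = 14; x[3] = 8; x[4] = 11; x[5] = 2; x[6] = 14.
Since (x[5], x[6]) = (x[1], x[2]) = (2, 14) (two consecutive terms determine the rest), the sequence is eventually periodic: after a pre-period of length 1 it cycles with period 4.
For n ≥ 1, x[n] depends only on (n - 1) mod 4. (22 - 1) mod 4 = 1, so x[22] = x[2] = 14.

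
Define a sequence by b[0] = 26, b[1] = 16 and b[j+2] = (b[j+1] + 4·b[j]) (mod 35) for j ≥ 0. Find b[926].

30

Computing terms: b[0] = 26, b[1] = 16, b[2] = 15, b[3] = 9, b[4] = 34, b[5] = 0, b[6] = 31, b[7] = 31, b[8] = 15, b[9] = 34, b[10] = 24, b[11] = 20, b[12] = 11, b[13] = 21, b[14] = 30, b[15] = 9, b[16] = 24, b[17] = 25, b[18] = 16, b[19] = 11, b[20] = 5, b[21] = 14, b[22] = 34, b[23] = 20, b[24] = 16, b[25] = 26, b[26] = 20, b[27] = 19, b[28] = 29, b[29] = 0, b[30] = 11, b[31] = 11, b[32] = 20, b[33] = 29, b[34] = 4, b[35] = 15, b[36] = 31, b[37] = 21, b[38] = 5, b[39] = 19, b[40] = 4, b[41] = 10, b[42] = 26, b[43] = 31, b[44] = 30, b[45] = 14, b[46] = 29, b[47] = 15, b[48] = 26, b[49] = 16.
Since (b[48], b[49]) = (b[0], b[1]) = (26, 16) (two consecutive terms determine the rest), the sequence is periodic with period 48.
(926 - 0) mod 48 = 14, so b[926] = b[14] = 30.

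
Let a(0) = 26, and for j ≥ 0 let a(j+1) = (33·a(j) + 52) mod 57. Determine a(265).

37

We have a(0) = 26, a(1) = 55, a(2) = 43, a(3) = 46, a(4) = 31, a(5) = 49, a(6) = 16, a(7) = 10, a(8) = 40, a(9) = 4, a(10) = 13, a(11) = 25, a(12) = 22, a(13) = 37, a(14) = 19, a(15) = 52, a(16) = 1, a(17) = 28, a(18) = 7, a(19) = 55.
Since a(19) = a(1) = 55, the sequence is eventually periodic: after a pre-period of length 1 it cycles with period 18.
For j ≥ 1, a(j) depends only on (j - 1) mod 18. (265 - 1) mod 18 = 12, so a(265) = a(13) = 37.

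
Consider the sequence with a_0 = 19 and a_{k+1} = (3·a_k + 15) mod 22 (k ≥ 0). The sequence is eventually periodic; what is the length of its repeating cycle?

10

Listing terms: a_0 = 19, a_1 = 6, a_2 = 11, a_3 = 4, a_4 = 5, a_5 = 8, a_6 = 17, a_7 = 0, a_8 = 15, a_9 = 16, a_{10} = 19.
The sequence repeats with period 10.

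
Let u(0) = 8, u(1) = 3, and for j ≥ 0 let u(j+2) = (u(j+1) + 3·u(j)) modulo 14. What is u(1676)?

Computing terms: u(0) = 8; u(1) = 3; u(2) = 13; u(3) = 8; u(4) = 5; u(5) = 1; u(6) = 2; u(7) = 5; u(8) = 11; u(9) = 12; u(10) = 3; u(11) = 11; u(12) = 6; u(13) = 11; u(14) = 1; u(15) = 6; u(16) = 9; u(17) = 13; u(18) = 12; u(19) = 9; u(20) = 3; u(21) = 2; u(22) = 11; u(23) = 3; u(24) = 8; u(25) = 3.
The sequence repeats with period 24.
So u(1676) = u(0 + ((1676-0) mod 24)) = u(20) = 3.

3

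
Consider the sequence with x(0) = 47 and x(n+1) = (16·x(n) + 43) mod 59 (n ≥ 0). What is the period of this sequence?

29

We have x(0) = 47; x(1) = 28; x(2) = 19; x(3) = 52; x(4) = 49; x(5) = 1; x(6) = 0; x(7) = 43; x(8) = 23; x(9) = 57; x(10) = 11; x(11) = 42; x(12) = 7; x(13) = 37; x(14) = 45; x(15) = 55; x(16) = 38; x(17) = 2; x(18) = 16; x(19) = 4; x(20) = 48; x(21) = 44; x(22) = 39; x(23) = 18; x(24) = 36; x(25) = 29; x(26) = 35; x(27) = 13; x(28) = 15; x(29) = 47.
The sequence repeats with period 29.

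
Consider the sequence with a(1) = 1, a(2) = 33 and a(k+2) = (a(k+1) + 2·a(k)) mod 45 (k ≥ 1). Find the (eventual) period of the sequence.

36

Listing terms: a(1) = 1, a(2) = 33, a(3) = 35, a(4) = 11, a(5) = 36, a(6) = 13, a(7) = 40, a(8) = 21, a(9) = 11, a(10) = 8, a(11) = 30, a(12) = 1, a(13) = 16, a(14) = 18, a(15) = 5, a(16) = 41, a(17) = 6, a(18) = 43, a(19) = 10, a(20) = 6, a(21) = 26, a(22) = 38, a(23) = 0, a(24) = 31, a(25) = 31, a(26) = 3, a(27) = 20, a(28) = 26, a(29) = 21, a(30) = 28, a(31) = 25, a(32) = 36, a(33) = 41, a(34) = 23, a(35) = 15, a(36) = 16, a(37) = 1, a(38) = 33.
The sequence repeats with period 36.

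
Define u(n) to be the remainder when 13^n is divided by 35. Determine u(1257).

13

u(0) = 1,  u(1) = 13,  u(2) = 29,  u(3) = 27,  u(4) = 1.
Since u(4) = u(0) = 1, the sequence is periodic with period 4.
So u(1257) = u(0 + ((1257-0) mod 4)) = u(1) = 13.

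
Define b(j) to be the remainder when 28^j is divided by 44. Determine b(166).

Listing terms: b(0) = 1,  b(1) = 28,  b(2) = 36,  b(3) = 40,  b(4) = 20,  b(5) = 32,  b(6) = 16,  b(7) = 8,  b(8) = 4,  b(9) = 24,  b(10) = 12,  b(11) = 28.
Since b(11) = b(1) = 28, the sequence is eventually periodic: after a pre-period of length 1 it cycles with period 10.
For j ≥ 1, b(j) depends only on (j - 1) mod 10. (166 - 1) mod 10 = 5, so b(166) = b(6) = 16.

16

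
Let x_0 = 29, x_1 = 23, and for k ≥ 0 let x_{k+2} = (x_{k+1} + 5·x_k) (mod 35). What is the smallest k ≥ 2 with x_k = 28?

2

We have x_0 = 29, x_1 = 23, x_2 = 28, x_3 = 3, x_4 = 3, x_5 = 18, x_6 = 33, x_7 = 18, x_8 = 8, x_9 = 28, x_{10} = 33, x_{11} = 33, x_{12} = 23, x_{13} = 13, x_{14} = 23, x_{15} = 18, x_{16} = 28, x_{17} = 13, x_{18} = 13, x_{19} = 8, x_{20} = 3, x_{21} = 8, x_{22} = 23, x_{23} = 28.
Since (x_{22}, x_{23}) = (x_1, x_2) = (23, 28) (two consecutive terms determine the rest), the sequence is eventually periodic: after a pre-period of length 1 it cycles with period 21.
The value 28 first appears (with k ≥ 2) at x_2.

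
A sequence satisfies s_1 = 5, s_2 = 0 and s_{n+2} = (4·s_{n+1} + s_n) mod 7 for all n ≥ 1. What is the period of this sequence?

Computing terms: s_1 = 5,  s_2 = 0,  s_3 = 5,  s_4 = 6,  s_5 = 1,  s_6 = 3,  s_7 = 6,  s_8 = 6,  s_9 = 2,  s_{10} = 0,  s_{11} = 2,  s_{12} = 1,  s_{13} = 6,  s_{14} = 4,  s_{15} = 1,  s_{16} = 1,  s_{17} = 5,  s_{18} = 0.
Since (s_{17}, s_{18}) = (s_1, s_2) = (5, 0) (two consecutive terms determine the rest), the sequence is periodic with period 16.

16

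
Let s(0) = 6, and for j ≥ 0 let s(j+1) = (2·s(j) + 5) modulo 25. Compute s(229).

We have s(0) = 6,  s(1) = 17,  s(2) = 14,  s(3) = 8,  s(4) = 21,  s(5) = 22,  s(6) = 24,  s(7) = 3,  s(8) = 11,  s(9) = 2,  s(10) = 9,  s(11) = 23,  s(12) = 1,  s(13) = 7,  s(14) = 19,  s(15) = 18,  s(16) = 16,  s(17) = 12,  s(18) = 4,  s(19) = 13,  s(20) = 6.
Since s(20) = s(0) = 6, the sequence is periodic with period 20.
So s(229) = s(0 + ((229-0) mod 20)) = s(9) = 2.

2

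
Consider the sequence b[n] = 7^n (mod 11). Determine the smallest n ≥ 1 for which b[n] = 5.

We have b[0] = 1, b[1] = 7, b[2] = 5, b[3] = 2, b[4] = 3, b[5] = 10, b[6] = 4, b[7] = 6, b[8] = 9, b[9] = 8, b[10] = 1.
Since b[10] = b[0] = 1, the sequence is periodic with period 10.
The value 5 first appears (with n ≥ 1) at b[2].

2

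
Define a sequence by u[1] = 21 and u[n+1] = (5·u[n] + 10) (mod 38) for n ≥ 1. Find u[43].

29

Computing terms: u[1] = 21,  u[2] = 1,  u[3] = 15,  u[4] = 9,  u[5] = 17,  u[6] = 19,  u[7] = 29,  u[8] = 3,  u[9] = 25,  u[10] = 21.
The sequence repeats with period 9.
So u[43] = u[1 + ((43-1) mod 9)] = u[7] = 29.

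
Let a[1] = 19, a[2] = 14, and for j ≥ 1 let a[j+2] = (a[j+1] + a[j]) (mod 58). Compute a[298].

47

a[1] = 19; a[2] = 14; a[3] = 33; a[4] = 47; a[5] = 22; a[6] = 11; a[7] = 33; a[8] = 44; a[9] = 19; a[10] = 5; a[11] = 24; a[12] = 29; a[13] = 53; a[14] = 24; a[15] = 19; a[16] = 43; a[17] = 4; a[18] = 47; a[19] = 51; a[20] = 40; a[21] = 33; a[22] = 15; a[23] = 48; a[24] = 5; a[25] = 53; a[26] = 0; a[27] = 53; a[28] = 53; a[29] = 48; a[30] = 43; a[31] = 33; a[32] = 18; a[33] = 51; a[34] = 11; a[35] = 4; a[36] = 15; a[37] = 19; a[38] = 34; a[39] = 53; a[40] = 29; a[41] = 24; a[42] = 53; a[43] = 19; a[44] = 14.
The sequence repeats with period 42.
So a[298] = a[1 + ((298-1) mod 42)] = a[4] = 47.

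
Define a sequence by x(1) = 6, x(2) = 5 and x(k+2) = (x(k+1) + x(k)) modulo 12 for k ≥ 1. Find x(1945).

Computing terms: x(1) = 6, x(2) = 5, x(3) = 11, x(4) = 4, x(5) = 3, x(6) = 7, x(7) = 10, x(8) = 5, x(9) = 3, x(10) = 8, x(11) = 11, x(12) = 7, x(13) = 6, x(14) = 1, x(15) = 7, x(16) = 8, x(17) = 3, x(18) = 11, x(19) = 2, x(20) = 1, x(21) = 3, x(22) = 4, x(23) = 7, x(24) = 11, x(25) = 6, x(26) = 5.
Since (x(25), x(26)) = (x(1), x(2)) = (6, 5) (two consecutive terms determine the rest), the sequence is periodic with period 24.
So x(1945) = x(1 + ((1945-1) mod 24)) = x(1) = 6.

6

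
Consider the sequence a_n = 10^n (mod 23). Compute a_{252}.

16

Listing terms: a_0 = 1, a_1 = 10, a_2 = 8, a_3 = 11, a_4 = 18, a_5 = 19, a_6 = 6, a_7 = 14, a_8 = 2, a_9 = 20, a_{10} = 16, a_{11} = 22, a_{12} = 13, a_{13} = 15, a_{14} = 12, a_{15} = 5, a_{16} = 4, a_{17} = 17, a_{18} = 9, a_{19} = 21, a_{20} = 3, a_{21} = 7, a_{22} = 1.
The sequence repeats with period 22.
So a_{252} = a_{0 + ((252-0) mod 22)} = a_{10} = 16.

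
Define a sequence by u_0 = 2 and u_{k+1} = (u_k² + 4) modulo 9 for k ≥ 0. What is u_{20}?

u_0 = 2,  u_1 = 8,  u_2 = 5,  u_3 = 2.
Since u_3 = u_0 = 2, the sequence is periodic with period 3.
So u_{20} = u_{0 + ((20-0) mod 3)} = u_2 = 5.

5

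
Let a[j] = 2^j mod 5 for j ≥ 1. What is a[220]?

1

Listing terms: a[1] = 2,  a[2] = 4,  a[3] = 3,  a[4] = 1,  a[5] = 2.
Since a[5] = a[1] = 2, the sequence is periodic with period 4.
(220 - 1) mod 4 = 3, so a[220] = a[4] = 1.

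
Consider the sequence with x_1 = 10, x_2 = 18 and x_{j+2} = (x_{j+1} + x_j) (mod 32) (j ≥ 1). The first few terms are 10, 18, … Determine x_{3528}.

We have x_1 = 10; x_2 = 18; x_3 = 28; x_4 = 14; x_5 = 10; x_6 = 24; x_7 = 2; x_8 = 26; x_9 = 28; x_{10} = 22; x_{11} = 18; x_{12} = 8; x_{13} = 26; x_{14} = 2; x_{15} = 28; x_{16} = 30; x_{17} = 26; x_{18} = 24; x_{19} = 18; x_{20} = 10; x_{21} = 28; x_{22} = 6; x_{23} = 2; x_{24} = 8; x_{25} = 10; x_{26} = 18.
Since (x_{25}, x_{26}) = (x_1, x_2) = (10, 18) (two consecutive terms determine the rest), the sequence is periodic with period 24.
(3528 - 1) mod 24 = 23, so x_{3528} = x_{24} = 8.

8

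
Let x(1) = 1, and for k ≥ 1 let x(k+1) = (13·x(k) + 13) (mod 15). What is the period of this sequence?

x(1) = 1,  x(2) = 11,  x(3) = 6,  x(4) = 1.
The sequence repeats with period 3.

3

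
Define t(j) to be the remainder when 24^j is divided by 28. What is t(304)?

t(0) = 1,  t(1) = 24,  t(2) = 16,  t(3) = 20,  t(4) = 4,  t(5) = 12,  t(6) = 8,  t(7) = 24.
Since t(7) = t(1) = 24, the sequence is eventually periodic: after a pre-period of length 1 it cycles with period 6.
For j ≥ 1, t(j) depends only on (j - 1) mod 6. (304 - 1) mod 6 = 3, so t(304) = t(4) = 4.

4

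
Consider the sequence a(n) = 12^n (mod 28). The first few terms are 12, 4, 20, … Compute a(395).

24

a(1) = 12,  a(2) = 4,  a(3) = 20,  a(4) = 16,  a(5) = 24,  a(6) = 8,  a(7) = 12.
The sequence repeats with period 6.
So a(395) = a(1 + ((395-1) mod 6)) = a(5) = 24.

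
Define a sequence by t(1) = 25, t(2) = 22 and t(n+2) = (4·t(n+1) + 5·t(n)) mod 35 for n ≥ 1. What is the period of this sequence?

t(1) = 25; t(2) = 22; t(3) = 3; t(4) = 17; t(5) = 13; t(6) = 32; t(7) = 18; t(8) = 22; t(9) = 3.
Since (t(8), t(9)) = (t(2), t(3)) = (22, 3) (two consecutive terms determine the rest), the sequence is eventually periodic: after a pre-period of length 1 it cycles with period 6.

6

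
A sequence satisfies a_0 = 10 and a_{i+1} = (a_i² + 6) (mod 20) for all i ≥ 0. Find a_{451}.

Listing terms: a_0 = 10,  a_1 = 6,  a_2 = 2,  a_3 = 10.
The sequence repeats with period 3.
(451 - 0) mod 3 = 1, so a_{451} = a_1 = 6.

6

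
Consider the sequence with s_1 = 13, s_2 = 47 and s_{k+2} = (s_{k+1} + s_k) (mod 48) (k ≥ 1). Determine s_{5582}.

7

s_1 = 13; s_2 = 47; s_3 = 12; s_4 = 11; s_5 = 23; s_6 = 34; s_7 = 9; s_8 = 43; s_9 = 4; s_{10} = 47; s_{11} = 3; s_{12} = 2; s_{13} = 5; s_{14} = 7; s_{15} = 12; s_{16} = 19; s_{17} = 31; s_{18} = 2; s_{19} = 33; s_{20} = 35; s_{21} = 20; s_{22} = 7; s_{23} = 27; s_{24} = 34; s_{25} = 13; s_{26} = 47.
Since (s_{25}, s_{26}) = (s_1, s_2) = (13, 47) (two consecutive terms determine the rest), the sequence is periodic with period 24.
(5582 - 1) mod 24 = 13, so s_{5582} = s_{14} = 7.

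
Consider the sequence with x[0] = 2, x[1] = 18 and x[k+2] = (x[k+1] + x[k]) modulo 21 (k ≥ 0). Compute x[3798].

7

Computing terms: x[0] = 2, x[1] = 18, x[2] = 20, x[3] = 17, x[4] = 16, x[5] = 12, x[6] = 7, x[7] = 19, x[8] = 5, x[9] = 3, x[10] = 8, x[11] = 11, x[12] = 19, x[13] = 9, x[14] = 7, x[15] = 16, x[16] = 2, x[17] = 18.
Since (x[16], x[17]) = (x[0], x[1]) = (2, 18) (two consecutive terms determine the rest), the sequence is periodic with period 16.
So x[3798] = x[0 + ((3798-0) mod 16)] = x[6] = 7.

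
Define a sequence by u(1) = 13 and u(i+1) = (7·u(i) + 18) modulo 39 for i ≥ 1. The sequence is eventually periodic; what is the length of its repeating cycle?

12

u(1) = 13, u(2) = 31, u(3) = 1, u(4) = 25, u(5) = 37, u(6) = 4, u(7) = 7, u(8) = 28, u(9) = 19, u(10) = 34, u(11) = 22, u(12) = 16, u(13) = 13.
The sequence repeats with period 12.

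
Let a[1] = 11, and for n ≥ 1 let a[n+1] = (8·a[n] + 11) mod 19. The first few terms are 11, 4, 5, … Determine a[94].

13

We have a[1] = 11, a[2] = 4, a[3] = 5, a[4] = 13, a[5] = 1, a[6] = 0, a[7] = 11.
Since a[7] = a[1] = 11, the sequence is periodic with period 6.
(94 - 1) mod 6 = 3, so a[94] = a[4] = 13.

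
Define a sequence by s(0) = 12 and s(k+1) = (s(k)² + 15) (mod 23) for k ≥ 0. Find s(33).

15

s(0) = 12,  s(1) = 21,  s(2) = 19,  s(3) = 8,  s(4) = 10,  s(5) = 0,  s(6) = 15,  s(7) = 10.
Since s(7) = s(4) = 10, the sequence is eventually periodic: after a pre-period of length 4 it cycles with period 3.
For k ≥ 4, s(k) depends only on (k - 4) mod 3. (33 - 4) mod 3 = 2, so s(33) = s(6) = 15.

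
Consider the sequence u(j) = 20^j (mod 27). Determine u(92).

22

We have u(0) = 1; u(1) = 20; u(2) = 22; u(3) = 8; u(4) = 25; u(5) = 14; u(6) = 10; u(7) = 11; u(8) = 4; u(9) = 26; u(10) = 7; u(11) = 5; u(12) = 19; u(13) = 2; u(14) = 13; u(15) = 17; u(16) = 16; u(17) = 23; u(18) = 1.
Since u(18) = u(0) = 1, the sequence is periodic with period 18.
So u(92) = u(0 + ((92-0) mod 18)) = u(2) = 22.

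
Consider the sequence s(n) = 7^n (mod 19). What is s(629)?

11

s(0) = 1; s(1) = 7; s(2) = 11; s(3) = 1.
Since s(3) = s(0) = 1, the sequence is periodic with period 3.
So s(629) = s(0 + ((629-0) mod 3)) = s(2) = 11.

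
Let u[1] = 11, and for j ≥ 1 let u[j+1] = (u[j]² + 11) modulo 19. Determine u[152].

1

We have u[1] = 11,  u[2] = 18,  u[3] = 12,  u[4] = 3,  u[5] = 1,  u[6] = 12.
Since u[6] = u[3] = 12, the sequence is eventually periodic: after a pre-period of length 2 it cycles with period 3.
For j ≥ 3, u[j] depends only on (j - 3) mod 3. (152 - 3) mod 3 = 2, so u[152] = u[5] = 1.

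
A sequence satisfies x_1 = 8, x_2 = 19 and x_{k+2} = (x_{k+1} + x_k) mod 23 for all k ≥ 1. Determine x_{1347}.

x_1 = 8, x_2 = 19, x_3 = 4, x_4 = 0, x_5 = 4, x_6 = 4, x_7 = 8, x_8 = 12, x_9 = 20, x_{10} = 9, x_{11} = 6, x_{12} = 15, x_{13} = 21, x_{14} = 13, x_{15} = 11, x_{16} = 1, x_{17} = 12, x_{18} = 13, x_{19} = 2, x_{20} = 15, x_{21} = 17, x_{22} = 9, x_{23} = 3, x_{24} = 12, x_{25} = 15, x_{26} = 4, x_{27} = 19, x_{28} = 0, x_{29} = 19, x_{30} = 19, x_{31} = 15, x_{32} = 11, x_{33} = 3, x_{34} = 14, x_{35} = 17, x_{36} = 8, x_{37} = 2, x_{38} = 10, x_{39} = 12, x_{40} = 22, x_{41} = 11, x_{42} = 10, x_{43} = 21, x_{44} = 8, x_{45} = 6, x_{46} = 14, x_{47} = 20, x_{48} = 11, x_{49} = 8, x_{50} = 19.
The sequence repeats with period 48.
(1347 - 1) mod 48 = 2, so x_{1347} = x_3 = 4.

4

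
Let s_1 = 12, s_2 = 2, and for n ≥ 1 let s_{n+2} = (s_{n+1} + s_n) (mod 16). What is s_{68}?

Listing terms: s_1 = 12; s_2 = 2; s_3 = 14; s_4 = 0; s_5 = 14; s_6 = 14; s_7 = 12; s_8 = 10; s_9 = 6; s_{10} = 0; s_{11} = 6; s_{12} = 6; s_{13} = 12; s_{14} = 2.
The sequence repeats with period 12.
So s_{68} = s_{1 + ((68-1) mod 12)} = s_8 = 10.

10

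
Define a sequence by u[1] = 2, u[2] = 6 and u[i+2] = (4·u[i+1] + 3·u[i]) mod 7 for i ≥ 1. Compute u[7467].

3

We have u[1] = 2,  u[2] = 6,  u[3] = 2,  u[4] = 5,  u[5] = 5,  u[6] = 0,  u[7] = 1,  u[8] = 4,  u[9] = 5,  u[10] = 4,  u[11] = 3,  u[12] = 3,  u[13] = 0,  u[14] = 2,  u[15] = 1,  u[16] = 3,  u[17] = 1,  u[18] = 6,  u[19] = 6,  u[20] = 0,  u[21] = 4,  u[22] = 2,  u[23] = 6.
Since (u[22], u[23]) = (u[1], u[2]) = (2, 6) (two consecutive terms determine the rest), the sequence is periodic with period 21.
(7467 - 1) mod 21 = 11, so u[7467] = u[12] = 3.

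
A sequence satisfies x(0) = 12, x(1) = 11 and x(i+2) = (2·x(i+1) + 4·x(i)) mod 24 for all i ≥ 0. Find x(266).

Computing terms: x(0) = 12, x(1) = 11, x(2) = 22, x(3) = 16, x(4) = 0, x(5) = 16, x(6) = 8, x(7) = 8, x(8) = 0, x(9) = 8, x(10) = 16, x(11) = 16, x(12) = 0.
Since (x(11), x(12)) = (x(3), x(4)) = (16, 0) (two consecutive terms determine the rest), the sequence is eventually periodic: after a pre-period of length 3 it cycles with period 8.
For i ≥ 3, x(i) depends only on (i - 3) mod 8. (266 - 3) mod 8 = 7, so x(266) = x(10) = 16.

16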